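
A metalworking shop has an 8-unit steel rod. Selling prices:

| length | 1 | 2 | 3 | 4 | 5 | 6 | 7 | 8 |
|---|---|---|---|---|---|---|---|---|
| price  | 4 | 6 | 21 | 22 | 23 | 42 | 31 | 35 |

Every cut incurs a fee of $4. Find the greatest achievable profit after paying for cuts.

Build net[k] bottom-up: net[k] = max over allowed piece i of (p[i] + net[k−i]) − 4 per cut.
net[1] = 4
net[2] = 6
net[3] = 21
net[4] = 22
net[5] = 23  (first piece 2, then net[3]=21)
net[6] = 42
net[7] = 42  (first piece 1, then net[6]=42)
net[8] = 44  (first piece 2, then net[6]=42)
One optimal plan: pieces 6 + 2 (1 cut) → $48 − $4 = $44.

44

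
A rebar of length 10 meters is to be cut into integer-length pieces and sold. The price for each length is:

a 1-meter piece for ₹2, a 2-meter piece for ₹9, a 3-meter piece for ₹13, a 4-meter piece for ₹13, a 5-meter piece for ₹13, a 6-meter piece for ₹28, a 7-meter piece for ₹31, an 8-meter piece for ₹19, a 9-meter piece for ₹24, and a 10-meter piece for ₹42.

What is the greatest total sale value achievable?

Build v[k] bottom-up: v[k] = max over allowed piece i of (p[i] + v[k−i]).
v[1] = 2
v[2] = 9
v[3] = 13
v[4] = 18  (first piece 2, then v[2]=9)
v[5] = 22  (first piece 2, then v[3]=13)
v[6] = 28
v[7] = 31  (first piece 2, then v[5]=22)
v[8] = 37  (first piece 2, then v[6]=28)
v[9] = 41  (first piece 3, then v[6]=28)
v[10] = 46  (first piece 2, then v[8]=37)
One optimal cutting: 6 + 2 + 2 → ₹28 + ₹9 + ₹9 = ₹46.

46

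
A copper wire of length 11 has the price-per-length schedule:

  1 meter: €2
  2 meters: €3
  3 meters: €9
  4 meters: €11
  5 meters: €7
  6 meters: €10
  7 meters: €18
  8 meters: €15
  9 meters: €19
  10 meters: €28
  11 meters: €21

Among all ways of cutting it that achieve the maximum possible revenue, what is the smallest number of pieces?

Consider every possible first cut. r[k] is the best of p[i]+r[k−i] over all sellable i≤k.
r[1] = 2
r[2] = 4  (first piece 1, then r[1]=2)
r[3] = 9
r[4] = 11  (first piece 1, then r[3]=9)
r[5] = 13  (first piece 1, then r[4]=11)
r[6] = 18  (first piece 3, then r[3]=9)
r[7] = 20  (first piece 1, then r[6]=18)
r[8] = 22  (first piece 1, then r[7]=20)
r[9] = 27  (first piece 3, then r[6]=18)
r[10] = 29  (first piece 1, then r[9]=27)
r[11] = 31  (first piece 1, then r[10]=29)
Maximum revenue is €31.
Now minimize piece count subject to staying optimal: for each k, pieces[k] = 1 + min over i with p[i]+r[k−i]=r[k] of pieces[k−i].
pieces[8] = 2
pieces[9] = 3
pieces[10] = 3
pieces[11] = 3

3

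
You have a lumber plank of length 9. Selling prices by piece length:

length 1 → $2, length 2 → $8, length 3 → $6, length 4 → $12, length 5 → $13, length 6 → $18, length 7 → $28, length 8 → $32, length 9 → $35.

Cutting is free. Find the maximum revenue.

Let v[k] be the best obtainable value from length k. For each k, try every first piece i and keep the best of price[i] + v[k−i].
v[1] = 2
v[2] = max(2+2, 8+0) = 8
v[3] = max(2+8, 8+2, 6+0) = 10
v[4] = max(2+10, 8+8, 6+2, 12+0) = 16
v[5] = max(2+16, 8+10, 6+8, 12+2, 13+0) = 18
v[6] = max(2+18, 8+16, 6+10, 12+8, 13+2, 18+0) = 24
v[7] = max(2+24, 8+18, 6+16, …, 18+2, 28+0) = 28
v[8] = max(2+28, 8+24, 6+18, …, 28+2, 32+0) = 32
v[9] = max(2+32, 8+28, 6+24, …, 32+2, 35+0) = 36
One optimal cutting: 7 + 2 → $28 + $8 = $36.

36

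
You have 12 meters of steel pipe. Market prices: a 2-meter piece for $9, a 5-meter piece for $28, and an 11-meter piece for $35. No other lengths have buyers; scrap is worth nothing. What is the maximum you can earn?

65

Build r[k] bottom-up: r[k] = max over allowed piece i of (p[i] + r[k−i]).
r[1] = 0
r[2] = 9
r[3] = 9
r[4] = 18  (first piece 2, then r[2]=9)
r[5] = 28
r[6] = 28
r[7] = 37  (first piece 2, then r[5]=28)
r[8] = 37
r[9] = 46  (first piece 2, then r[7]=37)
r[10] = 56  (first piece 5, then r[5]=28)
r[11] = 56
r[12] = 65  (first piece 2, then r[10]=56)
One optimal cutting: 5 + 5 + 2 → $65.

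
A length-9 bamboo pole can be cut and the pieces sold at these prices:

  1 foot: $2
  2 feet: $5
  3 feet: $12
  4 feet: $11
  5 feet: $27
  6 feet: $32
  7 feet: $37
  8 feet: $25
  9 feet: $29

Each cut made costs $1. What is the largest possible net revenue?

43

Build v[k] bottom-up: v[k] = max over allowed piece i of (p[i] + v[k−i]) − 1 per cut.
v[1] = 2
v[2] = 5
v[3] = 12
v[4] = 13  (first piece 1, then v[3]=12)
v[5] = 27
v[6] = 32
v[7] = 37
v[8] = 38  (first piece 1, then v[7]=37)
v[9] = 43  (first piece 3, then v[6]=32)
One optimal plan: pieces 6 + 3 (1 cut) → $44 − $1 = $43.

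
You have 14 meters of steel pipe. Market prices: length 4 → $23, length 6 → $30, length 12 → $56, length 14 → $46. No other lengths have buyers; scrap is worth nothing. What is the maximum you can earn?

Build r[k] bottom-up: r[k] = max over allowed piece i of (p[i] + r[k−i]).
r[1] = 0
r[2] = 0
r[3] = 0
r[4] = 23
r[5] = 23
r[6] = 30
r[7] = 30
r[8] = 46  (first piece 4, then r[4]=23)
r[9] = 46
r[10] = 53  (first piece 4, then r[6]=30)
r[11] = 53
r[12] = 69  (first piece 4, then r[8]=46)
r[13] = 69
r[14] = 76  (first piece 4, then r[10]=53)
One optimal cutting: 6 + 4 + 4 → $76.

76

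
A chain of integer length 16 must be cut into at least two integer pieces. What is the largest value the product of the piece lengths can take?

Define prod[k] = max over 1≤i<k of i · max(k−i, prod[k−i]); the inner max lets the remainder stay uncut if that's better.
prod[2] = 1*max(1,0) = 1*1 = 1
prod[3] = 1*max(2,1) = 1*2 = 2
prod[4] = 2*max(2,1) = 2*2 = 4
prod[5] = 2*max(3,2) = 2*3 = 6
prod[6] = 3*max(3,2) = 3*3 = 9
prod[7] = 2*max(5,6) = 2*6 = 12
prod[8] = 2*max(6,9) = 2*9 = 18
prod[9] = 3*max(6,9) = 3*9 = 27
prod[10] = 2*max(8,18) = 2*18 = 36
prod[11] = 2*max(9,27) = 2*27 = 54
prod[12] = 3*max(9,27) = 3*27 = 81
prod[13] = 2*max(11,54) = 2*54 = 108
prod[14] = 2*max(12,81) = 2*81 = 162
prod[15] = 3*max(12,81) = 3*81 = 243
prod[16] = 2*max(14,162) = 2*162 = 324
One optimal split: 3 + 3 + 3 + 3 + 2 + 2; product 3*3*3*3*2*2 = 324.

324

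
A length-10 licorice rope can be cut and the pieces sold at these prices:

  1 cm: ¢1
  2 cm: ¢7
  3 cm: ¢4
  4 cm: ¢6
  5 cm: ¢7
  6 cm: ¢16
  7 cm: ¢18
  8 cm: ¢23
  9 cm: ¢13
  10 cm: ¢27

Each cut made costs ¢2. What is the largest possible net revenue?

Consider every possible first cut. net[k] is the best of p[i]+net[k−i] over all sellable i≤k, charging 2 whenever i<k.
net[1] = 1
net[2] = max(1+1-2, 7+0) = 7
net[3] = max(1+7-2, 7+1-2, 4+0) = 6
net[4] = max(1+6-2, 7+7-2, 4+1-2, 6+0) = 12
net[5] = max(1+12-2, 7+6-2, 4+7-2, 6+1-2, 7+0) = 11
net[6] = max(1+11-2, 7+12-2, 4+6-2, 6+7-2, 7+1-2, 16+0) = 17
net[7] = max(1+17-2, 7+11-2, 4+12-2, …, 16+1-2, 18+0) = 18
net[8] = max(1+18-2, 7+17-2, 4+11-2, …, 18+1-2, 23+0) = 23
net[9] = max(1+23-2, 7+18-2, 4+17-2, …, 23+1-2, 13+0) = 23
net[10] = max(1+23-2, 7+23-2, 4+18-2, …, 13+1-2, 27+0) = 28
One optimal plan: pieces 8 + 2 (1 cut) → ¢30 − ¢2 = ¢28.

28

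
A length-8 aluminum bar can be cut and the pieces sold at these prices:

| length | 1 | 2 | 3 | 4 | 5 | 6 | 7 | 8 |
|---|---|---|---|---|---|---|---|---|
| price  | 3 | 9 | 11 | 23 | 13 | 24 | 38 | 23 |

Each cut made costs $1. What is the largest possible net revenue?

Consider every possible first cut. r[k] is the best of p[i]+r[k−i] over all sellable i≤k, charging 1 whenever i<k.
r[1] = 3
r[2] = max(3+3-1, 9+0) = 9
r[3] = max(3+9-1, 9+3-1, 11+0) = 11
r[4] = max(3+11-1, 9+9-1, 11+3-1, 23+0) = 23
r[5] = max(3+23-1, 9+11-1, 11+9-1, 23+3-1, 13+0) = 25
r[6] = max(3+25-1, 9+23-1, 11+11-1, 23+9-1, 13+3-1, 24+0) = 31
r[7] = max(3+31-1, 9+25-1, 11+23-1, …, 24+3-1, 38+0) = 38
r[8] = max(3+38-1, 9+31-1, 11+25-1, …, 38+3-1, 23+0) = 45
One optimal plan: pieces 4 + 4 (1 cut) → $46 − $1 = $45.

45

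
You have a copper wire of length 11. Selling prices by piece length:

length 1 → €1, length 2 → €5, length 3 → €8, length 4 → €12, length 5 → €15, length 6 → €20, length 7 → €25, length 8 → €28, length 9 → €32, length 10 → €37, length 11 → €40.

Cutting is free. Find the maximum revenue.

40

Let best[k] be the best obtainable value from length k. For each k, try every first piece i and keep the best of price[i] + best[k−i].
best[1] = 1
best[2] = max(1+1, 5+0) = 5
best[3] = max(1+5, 5+1, 8+0) = 8
best[4] = max(1+8, 5+5, 8+1, 12+0) = 12
best[5] = max(1+12, 5+8, 8+5, 12+1, 15+0) = 15
best[6] = max(1+15, 5+12, 8+8, 12+5, 15+1, 20+0) = 20
best[7] = max(1+20, 5+15, 8+12, …, 20+1, 25+0) = 25
best[8] = max(1+25, 5+20, 8+15, …, 25+1, 28+0) = 28
best[9] = max(1+28, 5+25, 8+20, …, 28+1, 32+0) = 32
best[10] = max(1+32, 5+28, 8+25, …, 32+1, 37+0) = 37
best[11] = max(1+37, 5+32, 8+28, …, 37+1, 40+0) = 40
Best is to sell the whole 11-meter piece uncut for €40.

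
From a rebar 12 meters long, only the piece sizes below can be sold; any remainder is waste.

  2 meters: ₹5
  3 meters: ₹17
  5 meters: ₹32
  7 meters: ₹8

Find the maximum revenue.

69

Let f[k] be the best obtainable value from length k. For each k, try every first piece i and keep the best of price[i] + f[k−i].
f[1] = 0
f[2] = 5
f[3] = max(5+0, 17+0) = 17
f[4] = max(5+5, 17+0) = 17
f[5] = max(5+17, 17+5, 32+0) = 32
f[6] = max(5+17, 17+17, 32+0) = 34
f[7] = max(5+32, 17+17, 32+5, 8+0) = 37
f[8] = max(5+34, 17+32, 32+17, 8+0) = 49
f[9] = max(5+37, 17+34, 32+17, 8+5) = 51
f[10] = max(5+49, 17+37, 32+32, 8+17) = 64
f[11] = max(5+51, 17+49, 32+34, 8+17) = 66
f[12] = max(5+64, 17+51, 32+37, 8+32) = 69
One optimal cutting: 5 + 5 + 2 → ₹69.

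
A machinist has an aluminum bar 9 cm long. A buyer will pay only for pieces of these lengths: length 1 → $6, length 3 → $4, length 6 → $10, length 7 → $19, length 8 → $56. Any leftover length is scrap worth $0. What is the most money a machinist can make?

Let r[k] be the best obtainable value from length k. For each k, try every first piece i and keep the best of price[i] + r[k−i].
r[1] = 6
r[2] = 12  (first piece 1, then r[1]=6)
r[3] = 18  (first piece 1, then r[2]=12)
r[4] = 24  (first piece 1, then r[3]=18)
r[5] = 30  (first piece 1, then r[4]=24)
r[6] = 36  (first piece 1, then r[5]=30)
r[7] = 42  (first piece 1, then r[6]=36)
r[8] = 56
r[9] = 62  (first piece 1, then r[8]=56)
One optimal cutting: 8 + 1 → $62.

62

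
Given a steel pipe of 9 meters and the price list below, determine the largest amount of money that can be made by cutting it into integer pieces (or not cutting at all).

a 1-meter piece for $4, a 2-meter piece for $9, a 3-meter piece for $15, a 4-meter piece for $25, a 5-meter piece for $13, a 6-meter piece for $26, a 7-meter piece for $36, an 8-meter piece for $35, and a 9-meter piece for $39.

Consider every possible first cut. v[k] is the best of p[i]+v[k−i] over all sellable i≤k.
v[1] = 4
v[2] = 9
v[3] = 15
v[4] = 25
v[5] = 29  (first piece 1, then v[4]=25)
v[6] = 34  (first piece 2, then v[4]=25)
v[7] = 40  (first piece 3, then v[4]=25)
v[8] = 50  (first piece 4, then v[4]=25)
v[9] = 54  (first piece 1, then v[8]=50)
One optimal cutting: 4 + 4 + 1 → $25 + $25 + $4 = $54.

54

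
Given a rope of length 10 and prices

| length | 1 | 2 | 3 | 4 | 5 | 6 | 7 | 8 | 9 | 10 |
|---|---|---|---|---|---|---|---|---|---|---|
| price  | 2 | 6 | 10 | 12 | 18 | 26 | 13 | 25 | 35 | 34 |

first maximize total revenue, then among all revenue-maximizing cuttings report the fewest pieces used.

2

Consider every possible first cut. r[k] is the best of p[i]+r[k−i] over all sellable i≤k.
r[1] = 2
r[2] = max(2+2, 6+0) = 6
r[3] = max(2+6, 6+2, 10+0) = 10
r[4] = max(2+10, 6+6, 10+2, 12+0) = 12
r[5] = max(2+12, 6+10, 10+6, 12+2, 18+0) = 18
r[6] = max(2+18, 6+12, 10+10, 12+6, 18+2, 26+0) = 26
r[7] = max(2+26, 6+18, 10+12, …, 26+2, 13+0) = 28
r[8] = max(2+28, 6+26, 10+18, …, 13+2, 25+0) = 32
r[9] = max(2+32, 6+28, 10+26, …, 25+2, 35+0) = 36
r[10] = max(2+36, 6+32, 10+28, …, 35+2, 34+0) = 38
Maximum revenue is €38.
Now minimize piece count subject to staying optimal: for each k, pieces[k] = 1 + min over i with p[i]+r[k−i]=r[k] of pieces[k−i].
pieces[7] = 2
pieces[8] = 2
pieces[9] = 2
pieces[10] = 2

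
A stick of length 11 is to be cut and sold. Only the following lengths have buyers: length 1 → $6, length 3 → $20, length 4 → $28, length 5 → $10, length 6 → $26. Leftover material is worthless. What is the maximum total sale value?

Consider every possible first cut. f[k] is the best of p[i]+f[k−i] over all sellable i≤k.
f[1] = 6
f[2] = 12  (first piece 1, then f[1]=6)
f[3] = max(6+12, 20+0) = 20
f[4] = max(6+20, 20+6, 28+0) = 28
f[5] = max(6+28, 20+12, 28+6, 10+0) = 34
f[6] = max(6+34, 20+20, 28+12, 10+6, 26+0) = 40
f[7] = max(6+40, 20+28, 28+20, 10+12, 26+6) = 48
f[8] = max(6+48, 20+34, 28+28, 10+20, 26+12) = 56
f[9] = max(6+56, 20+40, 28+34, 10+28, 26+20) = 62
f[10] = max(6+62, 20+48, 28+40, 10+34, 26+28) = 68
f[11] = max(6+68, 20+56, 28+48, 10+40, 26+34) = 76
One optimal cutting: 4 + 4 + 3 → $76.

76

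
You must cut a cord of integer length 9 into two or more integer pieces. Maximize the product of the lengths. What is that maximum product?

Fill g[k] for k=2..9: at each k try every first piece i and multiply by the better of (k−i) uncut or g[k−i].
g[2] = 1×max(1,0) = 1×1 = 1
g[3] = 1×max(2,1) = 1×2 = 2
g[4] = 2×max(2,1) = 2×2 = 4
g[5] = 2×max(3,2) = 2×3 = 6
g[6] = 3×max(3,2) = 3×3 = 9
g[7] = 2×max(5,6) = 2×6 = 12
g[8] = 2×max(6,9) = 2×9 = 18
g[9] = 3×max(6,9) = 3×9 = 27
One optimal split: 3 + 3 + 3; product 3×3×3 = 27.

27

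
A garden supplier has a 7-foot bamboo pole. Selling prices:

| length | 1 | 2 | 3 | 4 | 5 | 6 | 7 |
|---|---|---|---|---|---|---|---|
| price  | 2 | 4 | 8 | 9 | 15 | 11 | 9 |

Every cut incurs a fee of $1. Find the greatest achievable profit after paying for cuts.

18

Let net[k] be the best obtainable value from length k. For each k, try every first piece i and keep the best of price[i] + net[k−i] minus the 1 cut fee when i<k.
net[1] = 2
net[2] = max(2+2-1, 4+0) = 4
net[3] = max(2+4-1, 4+2-1, 8+0) = 8
net[4] = max(2+8-1, 4+4-1, 8+2-1, 9+0) = 9
net[5] = max(2+9-1, 4+8-1, 8+4-1, 9+2-1, 15+0) = 15
net[6] = max(2+15-1, 4+9-1, 8+8-1, 9+4-1, 15+2-1, 11+0) = 16
net[7] = max(2+16-1, 4+15-1, 8+9-1, …, 11+2-1, 9+0) = 18
One optimal plan: pieces 5 + 2 (1 cut) → $19 − $1 = $18.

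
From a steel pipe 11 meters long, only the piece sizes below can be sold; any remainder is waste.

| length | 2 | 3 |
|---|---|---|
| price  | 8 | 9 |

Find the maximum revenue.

41

Build r[k] bottom-up: r[k] = max over allowed piece i of (p[i] + r[k−i]).
r[1] = 0
r[2] = 8
r[3] = 9
r[4] = 16  (first piece 2, then r[2]=8)
r[5] = 17  (first piece 2, then r[3]=9)
r[6] = 24  (first piece 2, then r[4]=16)
r[7] = 25  (first piece 2, then r[5]=17)
r[8] = 32  (first piece 2, then r[6]=24)
r[9] = 33  (first piece 2, then r[7]=25)
r[10] = 40  (first piece 2, then r[8]=32)
r[11] = 41  (first piece 2, then r[9]=33)
One optimal cutting: 3 + 2 + 2 + 2 + 2 → $41.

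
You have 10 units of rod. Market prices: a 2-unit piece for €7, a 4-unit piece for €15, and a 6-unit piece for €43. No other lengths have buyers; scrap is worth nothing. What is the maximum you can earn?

58

Build f[k] bottom-up: f[k] = max over allowed piece i of (p[i] + f[k−i]).
f[1] = 0
f[2] = 7
f[3] = 7
f[4] = 15
f[5] = 15
f[6] = 43
f[7] = 43
f[8] = 50  (first piece 2, then f[6]=43)
f[9] = 50
f[10] = 58  (first piece 4, then f[6]=43)
One optimal cutting: 6 + 4 → €58.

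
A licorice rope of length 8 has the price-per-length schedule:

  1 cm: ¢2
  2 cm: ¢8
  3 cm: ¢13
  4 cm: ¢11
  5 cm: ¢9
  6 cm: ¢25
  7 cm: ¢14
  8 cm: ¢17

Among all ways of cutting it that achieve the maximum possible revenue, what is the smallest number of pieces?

Let r[k] be the best obtainable value from length k. For each k, try every first piece i and keep the best of price[i] + r[k−i].
r[1] = 2
r[2] = max(2+2, 8+0) = 8
r[3] = max(2+8, 8+2, 13+0) = 13
r[4] = max(2+13, 8+8, 13+2, 11+0) = 16
r[5] = max(2+16, 8+13, 13+8, 11+2, 9+0) = 21
r[6] = max(2+21, 8+16, 13+13, 11+8, 9+2, 25+0) = 26
r[7] = max(2+26, 8+21, 13+16, …, 25+2, 14+0) = 29
r[8] = max(2+29, 8+26, 13+21, …, 14+2, 17+0) = 34
Maximum revenue is ¢34.
Now minimize piece count subject to staying optimal: for each k, pieces[k] = 1 + min over i with p[i]+r[k−i]=r[k] of pieces[k−i].
pieces[5] = 2
pieces[6] = 2
pieces[7] = 3
pieces[8] = 3

3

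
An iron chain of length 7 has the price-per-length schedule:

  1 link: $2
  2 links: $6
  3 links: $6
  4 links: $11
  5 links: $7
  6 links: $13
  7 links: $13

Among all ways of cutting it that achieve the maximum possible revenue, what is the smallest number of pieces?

Let r[k] be the best obtainable value from length k. For each k, try every first piece i and keep the best of price[i] + r[k−i].
r[1] = 2
r[2] = max(2+2, 6+0) = 6
r[3] = max(2+6, 6+2, 6+0) = 8
r[4] = max(2+8, 6+6, 6+2, 11+0) = 12
r[5] = max(2+12, 6+8, 6+6, 11+2, 7+0) = 14
r[6] = max(2+14, 6+12, 6+8, 11+6, 7+2, 13+0) = 18
r[7] = max(2+18, 6+14, 6+12, …, 13+2, 13+0) = 20
Maximum revenue is $20.
Now minimize piece count subject to staying optimal: for each k, pieces[k] = 1 + min over i with p[i]+r[k−i]=r[k] of pieces[k−i].
pieces[4] = 2
pieces[5] = 3
pieces[6] = 3
pieces[7] = 4

4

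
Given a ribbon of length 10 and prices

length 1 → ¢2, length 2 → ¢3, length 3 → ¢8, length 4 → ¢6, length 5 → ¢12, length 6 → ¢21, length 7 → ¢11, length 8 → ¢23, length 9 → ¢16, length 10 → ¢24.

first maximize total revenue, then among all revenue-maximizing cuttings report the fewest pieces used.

Consider every possible first cut. r[k] is the best of p[i]+r[k−i] over all sellable i≤k.
r[1] = 2
r[2] = 4  (first piece 1, then r[1]=2)
r[3] = 8
r[4] = 10  (first piece 1, then r[3]=8)
r[5] = 12  (first piece 1, then r[4]=10)
r[6] = 21
r[7] = 23  (first piece 1, then r[6]=21)
r[8] = 25  (first piece 1, then r[7]=23)
r[9] = 29  (first piece 3, then r[6]=21)
r[10] = 31  (first piece 1, then r[9]=29)
Maximum revenue is ¢31.
Now minimize piece count subject to staying optimal: for each k, pieces[k] = 1 + min over i with p[i]+r[k−i]=r[k] of pieces[k−i].
pieces[7] = 2
pieces[8] = 3
pieces[9] = 2
pieces[10] = 3

3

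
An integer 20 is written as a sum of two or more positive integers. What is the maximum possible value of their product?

Fill prod[k] for k=2..20: at each k try every first piece i and multiply by the better of (k−i) uncut or prod[k−i].
Small cases: prod[2]=1, prod[3]=2, prod[4]=4, prod[5]=6, prod[6]=9, prod[7]=12, prod[8]=18, prod[9]=27, prod[10]=36, prod[11]=54, prod[12]=81, prod[13]=108, prod[14]=162.
prod[15] = 3*max(12,81) = 3*81 = 243
prod[16] = 2*max(14,162) = 2*162 = 324
prod[17] = 2*max(15,243) = 2*243 = 486
prod[18] = 3*max(15,243) = 3*243 = 729
prod[19] = 2*max(17,486) = 2*486 = 972
prod[20] = 2*max(18,729) = 2*729 = 1458
One optimal split: 3 + 3 + 3 + 3 + 3 + 3 + 2; product 3*3*3*3*3*3*2 = 1458.

1458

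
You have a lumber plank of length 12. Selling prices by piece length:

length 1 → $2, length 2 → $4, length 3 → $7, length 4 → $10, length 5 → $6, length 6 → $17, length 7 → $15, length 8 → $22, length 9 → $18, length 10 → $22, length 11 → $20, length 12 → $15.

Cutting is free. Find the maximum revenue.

34

Consider every possible first cut. r[k] is the best of p[i]+r[k−i] over all sellable i≤k.
r[1] = 2
r[2] = 4  (first piece 1, then r[1]=2)
r[3] = 7
r[4] = 10
r[5] = 12  (first piece 1, then r[4]=10)
r[6] = 17
r[7] = 19  (first piece 1, then r[6]=17)
r[8] = 22
r[9] = 24  (first piece 1, then r[8]=22)
r[10] = 27  (first piece 4, then r[6]=17)
r[11] = 29  (first piece 1, then r[10]=27)
r[12] = 34  (first piece 6, then r[6]=17)
One optimal cutting: 6 + 6 → $17 + $17 = $34.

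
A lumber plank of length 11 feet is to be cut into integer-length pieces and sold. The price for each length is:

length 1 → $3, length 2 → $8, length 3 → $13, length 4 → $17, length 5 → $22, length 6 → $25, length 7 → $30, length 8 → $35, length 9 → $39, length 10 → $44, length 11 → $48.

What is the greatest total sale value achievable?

48

Let best[k] be the best obtainable value from length k. For each k, try every first piece i and keep the best of price[i] + best[k−i].
best[1] = 3
best[2] = max(3+3, 8+0) = 8
best[3] = max(3+8, 8+3, 13+0) = 13
best[4] = max(3+13, 8+8, 13+3, 17+0) = 17
best[5] = max(3+17, 8+13, 13+8, 17+3, 22+0) = 22
best[6] = max(3+22, 8+17, 13+13, 17+8, 22+3, 25+0) = 26
best[7] = max(3+26, 8+22, 13+17, …, 25+3, 30+0) = 30
best[8] = max(3+30, 8+26, 13+22, …, 30+3, 35+0) = 35
best[9] = max(3+35, 8+30, 13+26, …, 35+3, 39+0) = 39
best[10] = max(3+39, 8+35, 13+30, …, 39+3, 44+0) = 44
best[11] = max(3+44, 8+39, 13+35, …, 44+3, 48+0) = 48
One optimal cutting: 5 + 3 + 3 → $22 + $13 + $13 = $48.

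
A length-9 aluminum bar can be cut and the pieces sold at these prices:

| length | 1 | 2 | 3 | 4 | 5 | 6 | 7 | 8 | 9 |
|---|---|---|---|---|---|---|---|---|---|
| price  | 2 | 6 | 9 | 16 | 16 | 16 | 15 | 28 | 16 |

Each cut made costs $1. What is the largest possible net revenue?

32

Build r[k] bottom-up: r[k] = max over allowed piece i of (p[i] + r[k−i]) − 1 per cut.
r[1] = 2
r[2] = 6
r[3] = 9
r[4] = 16
r[5] = 17  (first piece 1, then r[4]=16)
r[6] = 21  (first piece 2, then r[4]=16)
r[7] = 24  (first piece 3, then r[4]=16)
r[8] = 31  (first piece 4, then r[4]=16)
r[9] = 32  (first piece 1, then r[8]=31)
One optimal plan: pieces 4 + 4 + 1 (2 cuts) → $34 − $2 = $32.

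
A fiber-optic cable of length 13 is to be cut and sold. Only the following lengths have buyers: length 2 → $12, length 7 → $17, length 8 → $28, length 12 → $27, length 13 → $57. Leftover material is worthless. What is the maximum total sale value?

Build f[k] bottom-up: f[k] = max over allowed piece i of (p[i] + f[k−i]).
f[1] = 0
f[2] = 12
f[3] = 12
f[4] = 24  (first piece 2, then f[2]=12)
f[5] = 24
f[6] = 36  (first piece 2, then f[4]=24)
f[7] = max(12+24, 17+0) = 36
f[8] = max(12+36, 17+0, 28+0) = 48
f[9] = max(12+36, 17+12, 28+0) = 48
f[10] = max(12+48, 17+12, 28+12) = 60
f[11] = max(12+48, 17+24, 28+12) = 60
f[12] = max(12+60, 17+24, 28+24, 27+0) = 72
f[13] = max(12+60, 17+36, 28+24, 27+0, 57+0) = 72
One optimal cutting: pieces 2 + 2 + 2 + 2 + 2 + 2 with 1 meter of scrap → $72.

72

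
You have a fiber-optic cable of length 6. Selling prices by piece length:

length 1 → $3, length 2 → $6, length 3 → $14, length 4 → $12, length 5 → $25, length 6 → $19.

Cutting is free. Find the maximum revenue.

Consider every possible first cut. R[k] is the best of p[i]+R[k−i] over all sellable i≤k.
R[1] = 3
R[2] = max(3+3, 6+0) = 6
R[3] = max(3+6, 6+3, 14+0) = 14
R[4] = max(3+14, 6+6, 14+3, 12+0) = 17
R[5] = max(3+17, 6+14, 14+6, 12+3, 25+0) = 25
R[6] = max(3+25, 6+17, 14+14, 12+6, 25+3, 19+0) = 28
One optimal cutting: 5 + 1 → $25 + $3 = $28.

28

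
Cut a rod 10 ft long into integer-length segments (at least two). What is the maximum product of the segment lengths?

36

Define g[k] = max over 1≤i<k of i · max(k−i, g[k−i]); the inner max lets the remainder stay uncut if that's better.
g[2] = 1×max(1,0) = 1×1 = 1
g[3] = 1×max(2,1) = 1×2 = 2
g[4] = 2×max(2,1) = 2×2 = 4
g[5] = 2×max(3,2) = 2×3 = 6
g[6] = 3×max(3,2) = 3×3 = 9
g[7] = 2×max(5,6) = 2×6 = 12
g[8] = 2×max(6,9) = 2×9 = 18
g[9] = 3×max(6,9) = 3×9 = 27
g[10] = 2×max(8,18) = 2×18 = 36
One optimal split: 3 + 3 + 2 + 2; product 3×3×2×2 = 36.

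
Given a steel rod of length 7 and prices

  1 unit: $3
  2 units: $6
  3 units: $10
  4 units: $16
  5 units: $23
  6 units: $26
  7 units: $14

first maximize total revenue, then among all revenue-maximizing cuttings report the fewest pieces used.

Consider every possible first cut. r[k] is the best of p[i]+r[k−i] over all sellable i≤k.
r[1] = 3
r[2] = 6  (first piece 1, then r[1]=3)
r[3] = 10
r[4] = 16
r[5] = 23
r[6] = 26  (first piece 1, then r[5]=23)
r[7] = 29  (first piece 1, then r[6]=26)
Maximum revenue is $29.
Now minimize piece count subject to staying optimal: for each k, pieces[k] = 1 + min over i with p[i]+r[k−i]=r[k] of pieces[k−i].
pieces[4] = 1
pieces[5] = 1
pieces[6] = 1
pieces[7] = 2

2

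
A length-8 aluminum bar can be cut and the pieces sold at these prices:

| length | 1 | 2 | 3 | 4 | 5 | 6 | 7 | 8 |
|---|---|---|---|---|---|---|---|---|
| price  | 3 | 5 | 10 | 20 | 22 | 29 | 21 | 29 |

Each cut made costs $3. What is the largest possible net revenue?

37

Let r[k] be the best obtainable value from length k. For each k, try every first piece i and keep the best of price[i] + r[k−i] minus the 3 cut fee when i<k.
r[1] = 3
r[2] = 5
r[3] = 10
r[4] = 20
r[5] = 22
r[6] = 29
r[7] = 29  (first piece 1, then r[6]=29)
r[8] = 37  (first piece 4, then r[4]=20)
One optimal plan: pieces 4 + 4 (1 cut) → $40 − $3 = $37.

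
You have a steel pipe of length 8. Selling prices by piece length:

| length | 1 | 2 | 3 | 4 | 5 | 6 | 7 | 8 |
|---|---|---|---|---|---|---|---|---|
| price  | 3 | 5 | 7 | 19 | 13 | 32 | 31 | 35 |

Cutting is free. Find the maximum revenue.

38

Build r[k] bottom-up: r[k] = max over allowed piece i of (p[i] + r[k−i]).
r[1] = 3
r[2] = 6  (first piece 1, then r[1]=3)
r[3] = 9  (first piece 1, then r[2]=6)
r[4] = 19
r[5] = 22  (first piece 1, then r[4]=19)
r[6] = 32
r[7] = 35  (first piece 1, then r[6]=32)
r[8] = 38  (first piece 1, then r[7]=35)
One optimal cutting: 6 + 1 + 1 → $32 + $3 + $3 = $38.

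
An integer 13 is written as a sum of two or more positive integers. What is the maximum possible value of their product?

108

Define m[k] = max over 1≤i<k of i · max(k−i, m[k−i]); the inner max lets the remainder stay uncut if that's better.
m[2] = 1·max(1,0) = 1·1 = 1
m[3] = 1·max(2,1) = 1·2 = 2
m[4] = 2·max(2,1) = 2·2 = 4
m[5] = 2·max(3,2) = 2·3 = 6
m[6] = 3·max(3,2) = 3·3 = 9
m[7] = 2·max(5,6) = 2·6 = 12
m[8] = 2·max(6,9) = 2·9 = 18
m[9] = 3·max(6,9) = 3·9 = 27
m[10] = 2·max(8,18) = 2·18 = 36
m[11] = 2·max(9,27) = 2·27 = 54
m[12] = 3·max(9,27) = 3·27 = 81
m[13] = 2·max(11,54) = 2·54 = 108
One optimal split: 3 + 3 + 3 + 2 + 2; product 3·3·3·2·2 = 108.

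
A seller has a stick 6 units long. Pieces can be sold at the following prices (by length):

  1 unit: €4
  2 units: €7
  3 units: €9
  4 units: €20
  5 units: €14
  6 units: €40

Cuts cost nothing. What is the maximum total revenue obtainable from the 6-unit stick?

Let r[k] be the best obtainable value from length k. For each k, try every first piece i and keep the best of price[i] + r[k−i].
r[1] = 4
r[2] = 8  (first piece 1, then r[1]=4)
r[3] = 12  (first piece 1, then r[2]=8)
r[4] = 20
r[5] = 24  (first piece 1, then r[4]=20)
r[6] = 40
Best is to sell the whole 6-unit piece uncut for €40.

40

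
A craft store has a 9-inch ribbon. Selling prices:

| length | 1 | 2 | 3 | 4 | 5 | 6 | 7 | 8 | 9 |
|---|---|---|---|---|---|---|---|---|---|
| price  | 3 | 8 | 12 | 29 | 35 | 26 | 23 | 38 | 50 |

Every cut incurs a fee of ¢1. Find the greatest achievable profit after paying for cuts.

63

Consider every possible first cut. r[k] is the best of p[i]+r[k−i] over all sellable i≤k, charging 1 whenever i<k.
r[1] = 3
r[2] = max(3+3-1, 8+0) = 8
r[3] = max(3+8-1, 8+3-1, 12+0) = 12
r[4] = max(3+12-1, 8+8-1, 12+3-1, 29+0) = 29
r[5] = max(3+29-1, 8+12-1, 12+8-1, 29+3-1, 35+0) = 35
r[6] = max(3+35-1, 8+29-1, 12+12-1, 29+8-1, 35+3-1, 26+0) = 37
r[7] = max(3+37-1, 8+35-1, 12+29-1, …, 26+3-1, 23+0) = 42
r[8] = max(3+42-1, 8+37-1, 12+35-1, …, 23+3-1, 38+0) = 57
r[9] = max(3+57-1, 8+42-1, 12+37-1, …, 38+3-1, 50+0) = 63
One optimal plan: pieces 5 + 4 (1 cut) → ¢64 − ¢1 = ¢63.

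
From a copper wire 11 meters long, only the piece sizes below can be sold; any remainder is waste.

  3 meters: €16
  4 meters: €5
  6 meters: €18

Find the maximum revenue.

48

Consider every possible first cut. best[k] is the best of p[i]+best[k−i] over all sellable i≤k.
best[1] = 0
best[2] = 0
best[3] = 16
best[4] = 16
best[5] = 16
best[6] = 32  (first piece 3, then best[3]=16)
best[7] = 32
best[8] = 32
best[9] = 48  (first piece 3, then best[6]=32)
best[10] = 48
best[11] = 48
One optimal cutting: pieces 3 + 3 + 3 with 2 meters of scrap → €48.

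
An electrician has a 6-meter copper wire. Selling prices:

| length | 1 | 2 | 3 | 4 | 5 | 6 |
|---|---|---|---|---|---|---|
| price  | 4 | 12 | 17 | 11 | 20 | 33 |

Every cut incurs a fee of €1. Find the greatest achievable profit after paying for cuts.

34

Let v[k] be the best obtainable value from length k. For each k, try every first piece i and keep the best of price[i] + v[k−i] minus the 1 cut fee when i<k.
v[1] = 4
v[2] = max(4+4-1, 12+0) = 12
v[3] = max(4+12-1, 12+4-1, 17+0) = 17
v[4] = max(4+17-1, 12+12-1, 17+4-1, 11+0) = 23
v[5] = max(4+23-1, 12+17-1, 17+12-1, 11+4-1, 20+0) = 28
v[6] = max(4+28-1, 12+23-1, 17+17-1, 11+12-1, 20+4-1, 33+0) = 34
One optimal plan: pieces 2 + 2 + 2 (2 cuts) → €36 − €2 = €34.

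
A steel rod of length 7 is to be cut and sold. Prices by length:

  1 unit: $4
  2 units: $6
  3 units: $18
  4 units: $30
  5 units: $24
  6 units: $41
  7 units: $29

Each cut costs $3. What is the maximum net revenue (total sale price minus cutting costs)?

45

Let r[k] be the best obtainable value from length k. For each k, try every first piece i and keep the best of price[i] + r[k−i] minus the 3 cut fee when i<k.
r[1] = 4
r[2] = max(4+4-3, 6+0) = 6
r[3] = max(4+6-3, 6+4-3, 18+0) = 18
r[4] = max(4+18-3, 6+6-3, 18+4-3, 30+0) = 30
r[5] = max(4+30-3, 6+18-3, 18+6-3, 30+4-3, 24+0) = 31
r[6] = max(4+31-3, 6+30-3, 18+18-3, 30+6-3, 24+4-3, 41+0) = 41
r[7] = max(4+41-3, 6+31-3, 18+30-3, …, 41+4-3, 29+0) = 45
One optimal plan: pieces 4 + 3 (1 cut) → $48 − $3 = $45.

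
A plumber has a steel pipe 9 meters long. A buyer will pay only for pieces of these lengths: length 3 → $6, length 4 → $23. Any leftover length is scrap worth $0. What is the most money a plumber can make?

Consider every possible first cut. f[k] is the best of p[i]+f[k−i] over all sellable i≤k.
f[1] = 0
f[2] = 0
f[3] = 6
f[4] = 23
f[5] = 23
f[6] = 23
f[7] = 29  (first piece 3, then f[4]=23)
f[8] = 46  (first piece 4, then f[4]=23)
f[9] = 46
One optimal cutting: pieces 4 + 4 with 1 meter of scrap → $46.

46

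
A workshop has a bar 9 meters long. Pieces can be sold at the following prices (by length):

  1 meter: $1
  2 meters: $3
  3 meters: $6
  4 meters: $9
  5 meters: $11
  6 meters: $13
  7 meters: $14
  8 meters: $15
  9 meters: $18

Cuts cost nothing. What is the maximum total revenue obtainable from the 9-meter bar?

20

Build best[k] bottom-up: best[k] = max over allowed piece i of (p[i] + best[k−i]).
best[1] = 1
best[2] = max(1+1, 3+0) = 3
best[3] = max(1+3, 3+1, 6+0) = 6
best[4] = max(1+6, 3+3, 6+1, 9+0) = 9
best[5] = max(1+9, 3+6, 6+3, 9+1, 11+0) = 11
best[6] = max(1+11, 3+9, 6+6, 9+3, 11+1, 13+0) = 13
best[7] = max(1+13, 3+11, 6+9, …, 13+1, 14+0) = 15
best[8] = max(1+15, 3+13, 6+11, …, 14+1, 15+0) = 18
best[9] = max(1+18, 3+15, 6+13, …, 15+1, 18+0) = 20
One optimal cutting: 5 + 4 → $11 + $9 = $20.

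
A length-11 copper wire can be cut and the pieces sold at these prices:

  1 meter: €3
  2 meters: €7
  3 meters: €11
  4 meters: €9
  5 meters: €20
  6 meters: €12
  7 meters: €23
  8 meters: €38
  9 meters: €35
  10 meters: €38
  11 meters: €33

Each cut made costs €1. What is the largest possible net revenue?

48

Consider every possible first cut. r[k] is the best of p[i]+r[k−i] over all sellable i≤k, charging 1 whenever i<k.
r[1] = 3
r[2] = max(3+3-1, 7+0) = 7
r[3] = max(3+7-1, 7+3-1, 11+0) = 11
r[4] = max(3+11-1, 7+7-1, 11+3-1, 9+0) = 13
r[5] = max(3+13-1, 7+11-1, 11+7-1, 9+3-1, 20+0) = 20
r[6] = max(3+20-1, 7+13-1, 11+11-1, 9+7-1, 20+3-1, 12+0) = 22
r[7] = max(3+22-1, 7+20-1, 11+13-1, …, 12+3-1, 23+0) = 26
r[8] = max(3+26-1, 7+22-1, 11+20-1, …, 23+3-1, 38+0) = 38
r[9] = max(3+38-1, 7+26-1, 11+22-1, …, 38+3-1, 35+0) = 40
r[10] = max(3+40-1, 7+38-1, 11+26-1, …, 35+3-1, 38+0) = 44
r[11] = max(3+44-1, 7+40-1, 11+38-1, …, 38+3-1, 33+0) = 48
One optimal plan: pieces 8 + 3 (1 cut) → €49 − €1 = €48.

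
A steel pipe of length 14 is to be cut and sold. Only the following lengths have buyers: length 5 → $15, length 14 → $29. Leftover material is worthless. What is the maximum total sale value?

30

Consider every possible first cut. best[k] is the best of p[i]+best[k−i] over all sellable i≤k.
best[1] = 0
best[2] = 0
best[3] = 0
best[4] = 0
best[5] = 15
best[6] = 15
best[7] = 15
best[8] = 15
best[9] = 15
best[10] = 30  (first piece 5, then best[5]=15)
best[11] = 30
best[12] = 30
best[13] = 30
best[14] = max(15+15, 29+0) = 30
One optimal cutting: pieces 5 + 5 with 4 meters of scrap → $30.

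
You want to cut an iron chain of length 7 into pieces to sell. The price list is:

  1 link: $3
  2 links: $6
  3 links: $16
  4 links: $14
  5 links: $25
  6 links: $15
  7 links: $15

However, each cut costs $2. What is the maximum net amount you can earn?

Let r[k] be the best obtainable value from length k. For each k, try every first piece i and keep the best of price[i] + r[k−i] minus the 2 cut fee when i<k.
r[1] = 3
r[2] = max(3+3-2, 6+0) = 6
r[3] = max(3+6-2, 6+3-2, 16+0) = 16
r[4] = max(3+16-2, 6+6-2, 16+3-2, 14+0) = 17
r[5] = max(3+17-2, 6+16-2, 16+6-2, 14+3-2, 25+0) = 25
r[6] = max(3+25-2, 6+17-2, 16+16-2, 14+6-2, 25+3-2, 15+0) = 30
r[7] = max(3+30-2, 6+25-2, 16+17-2, …, 15+3-2, 15+0) = 31
One optimal plan: pieces 3 + 3 + 1 (2 cuts) → $35 − $4 = $31.

31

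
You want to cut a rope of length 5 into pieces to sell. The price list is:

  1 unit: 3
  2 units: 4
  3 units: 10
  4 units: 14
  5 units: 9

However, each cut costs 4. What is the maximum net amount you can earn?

Consider every possible first cut. net[k] is the best of p[i]+net[k−i] over all sellable i≤k, charging 4 whenever i<k.
net[1] = 3
net[2] = max(3+3-4, 4+0) = 4
net[3] = max(3+4-4, 4+3-4, 10+0) = 10
net[4] = max(3+10-4, 4+4-4, 10+3-4, 14+0) = 14
net[5] = max(3+14-4, 4+10-4, 10+4-4, 14+3-4, 9+0) = 13
One optimal plan: pieces 4 + 1 (1 cut) → 17 − 4 = 13.

13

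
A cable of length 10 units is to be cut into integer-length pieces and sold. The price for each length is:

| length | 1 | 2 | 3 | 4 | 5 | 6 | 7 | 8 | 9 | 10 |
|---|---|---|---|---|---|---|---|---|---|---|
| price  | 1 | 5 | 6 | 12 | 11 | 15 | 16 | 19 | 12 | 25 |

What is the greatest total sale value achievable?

29

Build R[k] bottom-up: R[k] = max over allowed piece i of (p[i] + R[k−i]).
R[1] = 1
R[2] = max(1+1, 5+0) = 5
R[3] = max(1+5, 5+1, 6+0) = 6
R[4] = max(1+6, 5+5, 6+1, 12+0) = 12
R[5] = max(1+12, 5+6, 6+5, 12+1, 11+0) = 13
R[6] = max(1+13, 5+12, 6+6, 12+5, 11+1, 15+0) = 17
R[7] = max(1+17, 5+13, 6+12, …, 15+1, 16+0) = 18
R[8] = max(1+18, 5+17, 6+13, …, 16+1, 19+0) = 24
R[9] = max(1+24, 5+18, 6+17, …, 19+1, 12+0) = 25
R[10] = max(1+25, 5+24, 6+18, …, 12+1, 25+0) = 29
One optimal cutting: 4 + 4 + 2 → €12 + €12 + €5 = €29.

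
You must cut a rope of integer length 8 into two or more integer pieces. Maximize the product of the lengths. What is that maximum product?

18

Fill g[k] for k=2..8: at each k try every first piece i and multiply by the better of (k−i) uncut or g[k−i].
g[2] = 1·max(1,0) = 1·1 = 1
g[3] = 1·max(2,1) = 1·2 = 2
g[4] = 2·max(2,1) = 2·2 = 4
g[5] = 2·max(3,2) = 2·3 = 6
g[6] = 3·max(3,2) = 3·3 = 9
g[7] = 2·max(5,6) = 2·6 = 12
g[8] = 2·max(6,9) = 2·9 = 18
One optimal split: 3 + 3 + 2; product 3·3·2 = 18.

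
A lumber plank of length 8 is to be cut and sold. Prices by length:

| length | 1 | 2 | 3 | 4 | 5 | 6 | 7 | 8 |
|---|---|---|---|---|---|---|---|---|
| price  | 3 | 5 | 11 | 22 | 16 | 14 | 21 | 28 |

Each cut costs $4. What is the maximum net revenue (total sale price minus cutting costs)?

40

Consider every possible first cut. v[k] is the best of p[i]+v[k−i] over all sellable i≤k, charging 4 whenever i<k.
v[1] = 3
v[2] = 5
v[3] = 11
v[4] = 22
v[5] = 21  (first piece 1, then v[4]=22)
v[6] = 23  (first piece 2, then v[4]=22)
v[7] = 29  (first piece 3, then v[4]=22)
v[8] = 40  (first piece 4, then v[4]=22)
One optimal plan: pieces 4 + 4 (1 cut) → $44 − $4 = $40.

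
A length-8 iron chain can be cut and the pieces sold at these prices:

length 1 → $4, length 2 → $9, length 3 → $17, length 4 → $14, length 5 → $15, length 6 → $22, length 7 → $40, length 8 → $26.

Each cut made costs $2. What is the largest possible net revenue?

42

Consider every possible first cut. r[k] is the best of p[i]+r[k−i] over all sellable i≤k, charging 2 whenever i<k.
r[1] = 4
r[2] = max(4+4-2, 9+0) = 9
r[3] = max(4+9-2, 9+4-2, 17+0) = 17
r[4] = max(4+17-2, 9+9-2, 17+4-2, 14+0) = 19
r[5] = max(4+19-2, 9+17-2, 17+9-2, 14+4-2, 15+0) = 24
r[6] = max(4+24-2, 9+19-2, 17+17-2, 14+9-2, 15+4-2, 22+0) = 32
r[7] = max(4+32-2, 9+24-2, 17+19-2, …, 22+4-2, 40+0) = 40
r[8] = max(4+40-2, 9+32-2, 17+24-2, …, 40+4-2, 26+0) = 42
One optimal plan: pieces 7 + 1 (1 cut) → $44 − $2 = $42.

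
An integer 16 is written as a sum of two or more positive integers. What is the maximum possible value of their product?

Let g[k] be the best product for length k (with at least one cut). For each first piece i, the rest contributes max(k−i, g[k−i]).
g[2] = 1·max(1,0) = 1·1 = 1
g[3] = 1·max(2,1) = 1·2 = 2
g[4] = 2·max(2,1) = 2·2 = 4
g[5] = 2·max(3,2) = 2·3 = 6
g[6] = 3·max(3,2) = 3·3 = 9
g[7] = 2·max(5,6) = 2·6 = 12
g[8] = 2·max(6,9) = 2·9 = 18
g[9] = 3·max(6,9) = 3·9 = 27
g[10] = 2·max(8,18) = 2·18 = 36
g[11] = 2·max(9,27) = 2·27 = 54
g[12] = 3·max(9,27) = 3·27 = 81
g[13] = 2·max(11,54) = 2·54 = 108
g[14] = 2·max(12,81) = 2·81 = 162
g[15] = 3·max(12,81) = 3·81 = 243
g[16] = 2·max(14,162) = 2·162 = 324
One optimal split: 3 + 3 + 3 + 3 + 2 + 2; product 3·3·3·3·2·2 = 324.

324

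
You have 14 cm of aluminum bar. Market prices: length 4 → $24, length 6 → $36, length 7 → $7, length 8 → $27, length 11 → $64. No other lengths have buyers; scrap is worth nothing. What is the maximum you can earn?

Let r[k] be the best obtainable value from length k. For each k, try every first piece i and keep the best of price[i] + r[k−i].
r[1] = 0
r[2] = 0
r[3] = 0
r[4] = 24
r[5] = 24
r[6] = max(24+0, 36+0) = 36
r[7] = max(24+0, 36+0, 7+0) = 36
r[8] = max(24+24, 36+0, 7+0, 27+0) = 48
r[9] = max(24+24, 36+0, 7+0, 27+0) = 48
r[10] = max(24+36, 36+24, 7+0, 27+0) = 60
r[11] = max(24+36, 36+24, 7+24, 27+0, 64+0) = 64
r[12] = max(24+48, 36+36, 7+24, 27+24, 64+0) = 72
r[13] = max(24+48, 36+36, 7+36, 27+24, 64+0) = 72
r[14] = max(24+60, 36+48, 7+36, 27+36, 64+0) = 84
One optimal cutting: 6 + 4 + 4 → $84.

84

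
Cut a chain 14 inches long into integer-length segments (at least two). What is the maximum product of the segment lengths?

162

Define f[k] = max over 1≤i<k of i · max(k−i, f[k−i]); the inner max lets the remainder stay uncut if that's better.
Small cases: f[2]=1, f[3]=2, f[4]=4, f[5]=6, f[6]=9.
f[7] = 2·max(5,6) = 2·6 = 12
f[8] = 2·max(6,9) = 2·9 = 18
f[9] = 3·max(6,9) = 3·9 = 27
f[10] = 2·max(8,18) = 2·18 = 36
f[11] = 2·max(9,27) = 2·27 = 54
f[12] = 3·max(9,27) = 3·27 = 81
f[13] = 2·max(11,54) = 2·54 = 108
f[14] = 2·max(12,81) = 2·81 = 162
One optimal split: 3 + 3 + 3 + 3 + 2; product 3·3·3·3·2 = 162.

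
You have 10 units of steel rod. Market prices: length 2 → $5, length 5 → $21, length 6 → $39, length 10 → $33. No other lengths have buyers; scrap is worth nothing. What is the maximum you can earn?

49

Consider every possible first cut. best[k] is the best of p[i]+best[k−i] over all sellable i≤k.
best[1] = 0
best[2] = 5
best[3] = 5
best[4] = 10  (first piece 2, then best[2]=5)
best[5] = max(5+5, 21+0) = 21
best[6] = max(5+10, 21+0, 39+0) = 39
best[7] = max(5+21, 21+5, 39+0) = 39
best[8] = max(5+39, 21+5, 39+5) = 44
best[9] = max(5+39, 21+10, 39+5) = 44
best[10] = max(5+44, 21+21, 39+10, 33+0) = 49
One optimal cutting: 6 + 2 + 2 → $49.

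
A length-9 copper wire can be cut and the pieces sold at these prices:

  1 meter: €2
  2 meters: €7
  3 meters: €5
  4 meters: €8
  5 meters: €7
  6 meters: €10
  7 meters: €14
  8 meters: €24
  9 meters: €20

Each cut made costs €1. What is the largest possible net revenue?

26

Let v[k] be the best obtainable value from length k. For each k, try every first piece i and keep the best of price[i] + v[k−i] minus the 1 cut fee when i<k.
v[1] = 2
v[2] = max(2+2-1, 7+0) = 7
v[3] = max(2+7-1, 7+2-1, 5+0) = 8
v[4] = max(2+8-1, 7+7-1, 5+2-1, 8+0) = 13
v[5] = max(2+13-1, 7+8-1, 5+7-1, 8+2-1, 7+0) = 14
v[6] = max(2+14-1, 7+13-1, 5+8-1, 8+7-1, 7+2-1, 10+0) = 19
v[7] = max(2+19-1, 7+14-1, 5+13-1, …, 10+2-1, 14+0) = 20
v[8] = max(2+20-1, 7+19-1, 5+14-1, …, 14+2-1, 24+0) = 25
v[9] = max(2+25-1, 7+20-1, 5+19-1, …, 24+2-1, 20+0) = 26
One optimal plan: pieces 2 + 2 + 2 + 2 + 1 (4 cuts) → €30 − €4 = €26.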